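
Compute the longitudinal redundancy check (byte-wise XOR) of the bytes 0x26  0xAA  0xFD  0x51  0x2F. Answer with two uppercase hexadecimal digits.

0F

XOR the bytes together:
  start with 0x26
  0x26 ⊕ 0xAA = 0x8C
  0x8C ⊕ 0xFD = 0x71
  0x71 ⊕ 0x51 = 0x20
  0x20 ⊕ 0x2F = 0x0F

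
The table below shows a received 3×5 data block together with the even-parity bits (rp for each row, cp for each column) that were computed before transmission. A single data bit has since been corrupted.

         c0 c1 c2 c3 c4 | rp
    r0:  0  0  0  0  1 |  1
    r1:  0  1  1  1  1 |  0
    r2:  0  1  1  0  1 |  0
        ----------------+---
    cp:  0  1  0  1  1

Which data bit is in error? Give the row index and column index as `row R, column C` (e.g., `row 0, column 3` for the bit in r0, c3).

row 2, column 1

Recompute each row's even parity and compare to rp:
  r0: data parity 1, sent rp 1 → ok
  r1: data parity 0, sent rp 0 → ok
  r2: data parity 1, sent rp 0 → mismatch
Recompute each column's even parity and compare to cp:
  c0: data parity 0, sent cp 0 → ok
  c1: data parity 0, sent cp 1 → mismatch
  c2: data parity 0, sent cp 0 → ok
  c3: data parity 1, sent cp 1 → ok
  c4: data parity 1, sent cp 1 → ok
Exactly one row (r2) and one column (c1) fail → the flipped bit is at their intersection.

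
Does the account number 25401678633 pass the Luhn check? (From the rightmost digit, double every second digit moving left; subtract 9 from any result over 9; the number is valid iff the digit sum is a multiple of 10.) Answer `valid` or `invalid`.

valid

From the right, keep odd positions and double even positions (subtract 9 from any doubled value over 9):
  doubled (positions 2,4,...): 6 7 3 0 1 → sum 17
  kept (positions 1,3,...): 3 6 7 1 4 2 → sum 23
Total = 40.
40 mod 10 = 0, so the number is valid.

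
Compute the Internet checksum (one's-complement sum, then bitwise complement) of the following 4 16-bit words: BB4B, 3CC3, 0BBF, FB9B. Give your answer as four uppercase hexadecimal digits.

0096

One's-complement addition (fold any carry out of bit 15 back into bit 0):
  0xBB4B + 0x3CC3 = 0x0F80E
  0xF80E + 0x0BBF = 0x103CD → wrap carry → 0x03CE
  0x03CE + 0xFB9B = 0x0FF69
One's-complement sum = 0xFF69.
Checksum = ~0xFF69 & 0xFFFF = 0x0096.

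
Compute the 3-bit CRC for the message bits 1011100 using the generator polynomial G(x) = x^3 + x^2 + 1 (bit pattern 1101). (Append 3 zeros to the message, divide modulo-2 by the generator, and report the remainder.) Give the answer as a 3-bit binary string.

Append 3 zeros: 1011100000. Divide by 1101 (XOR where the leading bit is 1):
  pos 0: 1011 XOR 1101 = 0110
  pos 1: 1101 XOR 1101 = 0000
Remainder (last 3 bits) = 000. This is the CRC / FCS.

000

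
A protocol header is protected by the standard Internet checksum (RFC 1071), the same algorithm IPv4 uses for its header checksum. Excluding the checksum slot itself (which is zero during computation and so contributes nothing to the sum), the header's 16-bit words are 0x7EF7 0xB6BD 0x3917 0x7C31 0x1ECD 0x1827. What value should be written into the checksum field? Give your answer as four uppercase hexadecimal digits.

One's-complement addition (fold any carry out of bit 15 back into bit 0):
  0x7EF7 + 0xB6BD = 0x135B4 → wrap carry → 0x35B5
  0x35B5 + 0x3917 = 0x06ECC
  0x6ECC + 0x7C31 = 0x0EAFD
  0xEAFD + 0x1ECD = 0x109CA → wrap carry → 0x09CB
  0x09CB + 0x1827 = 0x021F2
One's-complement sum = 0x21F2.
Checksum = ~0x21F2 & 0xFFFF = 0xDE0D.

DE0D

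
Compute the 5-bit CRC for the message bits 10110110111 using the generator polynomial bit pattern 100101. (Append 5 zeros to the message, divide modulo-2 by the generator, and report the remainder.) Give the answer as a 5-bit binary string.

11101

Append 5 zeros: 1011011011100000. Divide by 100101 (XOR where the leading bit is 1):
  pos 0: 101101 XOR 100101 = 001000
  pos 2: 100010 XOR 100101 = 000111
  pos 5: 111111 XOR 100101 = 011010
  pos 6: 110100 XOR 100101 = 010001
  pos 7: 100010 XOR 100101 = 000111
  pos 10: 111000 XOR 100101 = 011101
Remainder (last 5 bits) = 11101. This is the CRC / FCS.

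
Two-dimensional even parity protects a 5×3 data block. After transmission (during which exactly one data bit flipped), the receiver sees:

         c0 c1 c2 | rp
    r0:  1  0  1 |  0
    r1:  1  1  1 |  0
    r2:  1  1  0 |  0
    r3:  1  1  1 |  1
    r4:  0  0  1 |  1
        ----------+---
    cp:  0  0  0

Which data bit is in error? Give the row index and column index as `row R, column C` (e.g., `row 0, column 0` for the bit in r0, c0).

row 1, column 1

Recompute each row's even parity and compare to rp:
  r0: data parity 0, sent rp 0 → ok
  r1: data parity 1, sent rp 0 → mismatch
  r2: data parity 0, sent rp 0 → ok
  r3: data parity 1, sent rp 1 → ok
  r4: data parity 1, sent rp 1 → ok
Recompute each column's even parity and compare to cp:
  c0: data parity 0, sent cp 0 → ok
  c1: data parity 1, sent cp 0 → mismatch
  c2: data parity 0, sent cp 0 → ok
Exactly one row (r1) and one column (c1) fail → the flipped bit is at their intersection.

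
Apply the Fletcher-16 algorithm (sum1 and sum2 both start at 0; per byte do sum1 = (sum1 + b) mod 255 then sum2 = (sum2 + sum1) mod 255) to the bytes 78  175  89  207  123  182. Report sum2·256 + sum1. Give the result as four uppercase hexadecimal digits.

C659

Running sums (mod 255):
  after byte 0 (78): sum1=78, sum2=78
  after byte 1 (175): sum1=253, sum2=76
  after byte 2 (89): sum1=87, sum2=163
  after byte 3 (207): sum1=39, sum2=202
  after byte 4 (123): sum1=162, sum2=109
  after byte 5 (182): sum1=89, sum2=198
Checksum = sum2·256 + sum1 = 198·256 + 89 = 50777 = 0xC659.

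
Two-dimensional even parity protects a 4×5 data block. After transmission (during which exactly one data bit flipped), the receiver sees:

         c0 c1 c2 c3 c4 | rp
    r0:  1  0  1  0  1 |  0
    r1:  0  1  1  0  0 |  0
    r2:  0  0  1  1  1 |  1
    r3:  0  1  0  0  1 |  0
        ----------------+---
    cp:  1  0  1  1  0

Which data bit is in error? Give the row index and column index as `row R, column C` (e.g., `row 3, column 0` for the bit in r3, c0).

Recompute each row's even parity and compare to rp:
  r0: data parity 1, sent rp 0 → mismatch
  r1: data parity 0, sent rp 0 → ok
  r2: data parity 1, sent rp 1 → ok
  r3: data parity 0, sent rp 0 → ok
Recompute each column's even parity and compare to cp:
  c0: data parity 1, sent cp 1 → ok
  c1: data parity 0, sent cp 0 → ok
  c2: data parity 1, sent cp 1 → ok
  c3: data parity 1, sent cp 1 → ok
  c4: data parity 1, sent cp 0 → mismatch
Exactly one row (r0) and one column (c4) fail → the flipped bit is at their intersection.

row 0, column 4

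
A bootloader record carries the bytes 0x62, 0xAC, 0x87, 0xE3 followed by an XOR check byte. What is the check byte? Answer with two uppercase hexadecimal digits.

AA

XOR the bytes together:
  start with 0x62
  0x62 ⊕ 0xAC = 0xCE
  0xCE ⊕ 0x87 = 0x49
  0x49 ⊕ 0xE3 = 0xAA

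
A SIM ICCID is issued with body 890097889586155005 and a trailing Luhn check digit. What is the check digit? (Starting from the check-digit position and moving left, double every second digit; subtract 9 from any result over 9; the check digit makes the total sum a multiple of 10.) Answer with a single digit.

5

Partial digits right→left: 5 0 0 5 5 1 6 8 5 9 8 8 7 9 0 0 9 8
Double every second digit counting from the check-digit position (so the 1st, 3rd, 5th, ... of the partial from the right).
  doubled (with −9 where >9): 1 0 1 3 1 7 5 0 9 → sum 27
  kept as-is: 0 5 1 8 9 8 9 0 8 → sum 48
Total = 27 + 48 = 75.
Check digit = (10 − (75 mod 10)) mod 10 = 5.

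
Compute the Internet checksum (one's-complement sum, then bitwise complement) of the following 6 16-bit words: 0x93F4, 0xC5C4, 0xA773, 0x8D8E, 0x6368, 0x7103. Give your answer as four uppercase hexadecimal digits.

One's-complement addition (fold any carry out of bit 15 back into bit 0):
  0x93F4 + 0xC5C4 = 0x159B8 → wrap carry → 0x59B9
  0x59B9 + 0xA773 = 0x1012C → wrap carry → 0x012D
  0x012D + 0x8D8E = 0x08EBB
  0x8EBB + 0x6368 = 0x0F223
  0xF223 + 0x7103 = 0x16326 → wrap carry → 0x6327
One's-complement sum = 0x6327.
Checksum = ~0x6327 & 0xFFFF = 0x9CD8.

9CD8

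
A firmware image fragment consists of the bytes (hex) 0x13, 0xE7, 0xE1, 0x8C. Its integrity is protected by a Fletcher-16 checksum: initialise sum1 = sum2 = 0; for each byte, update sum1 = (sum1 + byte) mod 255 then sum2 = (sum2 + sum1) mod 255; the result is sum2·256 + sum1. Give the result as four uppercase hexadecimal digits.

5469

Running sums (mod 255):
  after byte 0 (0x13): sum1=19, sum2=19
  after byte 1 (0xE7): sum1=250, sum2=14
  after byte 2 (0xE1): sum1=220, sum2=234
  after byte 3 (0x8C): sum1=105, sum2=84
Checksum = sum2·256 + sum1 = 84·256 + 105 = 21609 = 0x5469.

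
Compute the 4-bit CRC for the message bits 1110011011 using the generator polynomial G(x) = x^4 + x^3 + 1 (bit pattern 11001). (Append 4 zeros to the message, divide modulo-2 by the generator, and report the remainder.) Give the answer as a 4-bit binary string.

0011

Append 4 zeros: 11100110110000. Divide by 11001 (XOR where the leading bit is 1):
  pos 0: 11100 XOR 11001 = 00101
  pos 2: 10111 XOR 11001 = 01110
  pos 3: 11100 XOR 11001 = 00101
  pos 5: 10111 XOR 11001 = 01110
  pos 6: 11100 XOR 11001 = 00101
  pos 8: 10100 XOR 11001 = 01101
  pos 9: 11010 XOR 11001 = 00011
Remainder (last 4 bits) = 0011. This is the CRC / FCS.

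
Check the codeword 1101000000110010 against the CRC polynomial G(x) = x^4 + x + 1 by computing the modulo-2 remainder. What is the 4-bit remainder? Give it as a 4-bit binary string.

0000

Modulo-2 division of 1101000000110010 by 10011:
  pos 0: 11010 XOR 10011 = 01001
  pos 1: 10010 XOR 10011 = 00001
  pos 5: 10000 XOR 10011 = 00011
  pos 8: 11110 XOR 10011 = 01101
  pos 9: 11010 XOR 10011 = 01001
  pos 10: 10011 XOR 10011 = 00000
Remainder = 0000 (zero — the frame passes the CRC check).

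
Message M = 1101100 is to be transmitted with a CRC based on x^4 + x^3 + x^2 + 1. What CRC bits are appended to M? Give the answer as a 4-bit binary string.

0011

Append 4 zeros: 11011000000. Divide by 11101 (XOR where the leading bit is 1):
  pos 0: 11011 XOR 11101 = 00110
  pos 2: 11000 XOR 11101 = 00101
  pos 4: 10100 XOR 11101 = 01001
  pos 5: 10010 XOR 11101 = 01111
  pos 6: 11110 XOR 11101 = 00011
Remainder (last 4 bits) = 0011. This is the CRC / FCS.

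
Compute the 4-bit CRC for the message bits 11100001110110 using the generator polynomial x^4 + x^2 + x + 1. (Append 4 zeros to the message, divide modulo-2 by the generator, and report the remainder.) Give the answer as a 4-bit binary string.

Append 4 zeros: 111000011101100000. Divide by 10111 (XOR where the leading bit is 1):
  pos 0: 11100 XOR 10111 = 01011
  pos 1: 10110 XOR 10111 = 00001
  pos 5: 10111 XOR 10111 = 00000
  pos 11: 11000 XOR 10111 = 01111
  pos 12: 11110 XOR 10111 = 01001
  pos 13: 10010 XOR 10111 = 00101
Remainder (last 4 bits) = 0101. This is the CRC / FCS.

0101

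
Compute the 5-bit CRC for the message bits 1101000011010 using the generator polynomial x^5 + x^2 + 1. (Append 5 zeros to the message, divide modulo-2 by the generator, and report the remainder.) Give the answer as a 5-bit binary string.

01000

Append 5 zeros: 110100001101000000. Divide by 100101 (XOR where the leading bit is 1):
  pos 0: 110100 XOR 100101 = 010001
  pos 1: 100010 XOR 100101 = 000111
  pos 4: 111011 XOR 100101 = 011110
  pos 5: 111100 XOR 100101 = 011001
  pos 6: 110011 XOR 100101 = 010110
  pos 7: 101100 XOR 100101 = 001001
  pos 9: 100100 XOR 100101 = 000001
Remainder (last 5 bits) = 01000. This is the CRC / FCS.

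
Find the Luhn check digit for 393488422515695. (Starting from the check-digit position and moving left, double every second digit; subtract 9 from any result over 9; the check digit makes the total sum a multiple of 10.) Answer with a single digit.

Partial digits right→left: 5 9 6 5 1 5 2 2 4 8 8 4 3 9 3
Double every second digit counting from the check-digit position (so the 1st, 3rd, 5th, ... of the partial from the right).
  doubled (with −9 where >9): 1 3 2 4 8 7 6 6 → sum 37
  kept as-is: 9 5 5 2 8 4 9 → sum 42
Total = 37 + 42 = 79.
Check digit = (10 − (79 mod 10)) mod 10 = 1.

1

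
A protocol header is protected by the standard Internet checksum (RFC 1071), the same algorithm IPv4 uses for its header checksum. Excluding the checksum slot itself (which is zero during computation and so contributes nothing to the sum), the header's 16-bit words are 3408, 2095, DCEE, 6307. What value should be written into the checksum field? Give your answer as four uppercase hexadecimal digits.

One's-complement addition (fold any carry out of bit 15 back into bit 0):
  0x3408 + 0x2095 = 0x0549D
  0x549D + 0xDCEE = 0x1318B → wrap carry → 0x318C
  0x318C + 0x6307 = 0x09493
One's-complement sum = 0x9493.
Checksum = ~0x9493 & 0xFFFF = 0x6B6C.

6B6C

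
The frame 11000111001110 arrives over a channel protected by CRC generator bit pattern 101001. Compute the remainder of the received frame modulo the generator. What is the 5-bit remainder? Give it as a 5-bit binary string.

00000

Modulo-2 division of 11000111001110 by 101001:
  pos 0: 110001 XOR 101001 = 011000
  pos 1: 110001 XOR 101001 = 011000
  pos 2: 110001 XOR 101001 = 011000
  pos 3: 110000 XOR 101001 = 011001
  pos 4: 110010 XOR 101001 = 011011
  pos 5: 110111 XOR 101001 = 011110
  pos 6: 111101 XOR 101001 = 010100
  pos 7: 101001 XOR 101001 = 000000
Remainder = 00000 (zero — the frame passes the CRC check).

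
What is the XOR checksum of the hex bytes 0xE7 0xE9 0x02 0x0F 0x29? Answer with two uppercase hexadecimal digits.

2A

XOR the bytes together:
  start with 0xE7
  0xE7 ⊕ 0xE9 = 0x0E
  0x0E ⊕ 0x02 = 0x0C
  0x0C ⊕ 0x0F = 0x03
  0x03 ⊕ 0x29 = 0x2A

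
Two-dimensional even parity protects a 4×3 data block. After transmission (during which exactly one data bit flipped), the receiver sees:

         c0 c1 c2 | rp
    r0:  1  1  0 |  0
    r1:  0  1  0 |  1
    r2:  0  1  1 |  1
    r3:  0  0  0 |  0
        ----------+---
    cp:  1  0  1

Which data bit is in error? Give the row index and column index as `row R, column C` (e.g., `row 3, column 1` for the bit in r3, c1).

row 2, column 1

Recompute each row's even parity and compare to rp:
  r0: data parity 0, sent rp 0 → ok
  r1: data parity 1, sent rp 1 → ok
  r2: data parity 0, sent rp 1 → mismatch
  r3: data parity 0, sent rp 0 → ok
Recompute each column's even parity and compare to cp:
  c0: data parity 1, sent cp 1 → ok
  c1: data parity 1, sent cp 0 → mismatch
  c2: data parity 1, sent cp 1 → ok
Exactly one row (r2) and one column (c1) fail → the flipped bit is at their intersection.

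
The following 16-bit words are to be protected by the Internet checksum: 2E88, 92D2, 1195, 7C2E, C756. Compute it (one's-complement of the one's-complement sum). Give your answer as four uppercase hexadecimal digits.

One's-complement addition (fold any carry out of bit 15 back into bit 0):
  0x2E88 + 0x92D2 = 0x0C15A
  0xC15A + 0x1195 = 0x0D2EF
  0xD2EF + 0x7C2E = 0x14F1D → wrap carry → 0x4F1E
  0x4F1E + 0xC756 = 0x11674 → wrap carry → 0x1675
One's-complement sum = 0x1675.
Checksum = ~0x1675 & 0xFFFF = 0xE98A.

E98A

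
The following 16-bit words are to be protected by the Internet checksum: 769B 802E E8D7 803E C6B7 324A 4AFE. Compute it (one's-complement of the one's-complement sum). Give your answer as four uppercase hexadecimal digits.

5C1F

One's-complement addition (fold any carry out of bit 15 back into bit 0):
  0x769B + 0x802E = 0x0F6C9
  0xF6C9 + 0xE8D7 = 0x1DFA0 → wrap carry → 0xDFA1
  0xDFA1 + 0x803E = 0x15FDF → wrap carry → 0x5FE0
  0x5FE0 + 0xC6B7 = 0x12697 → wrap carry → 0x2698
  0x2698 + 0x324A = 0x058E2
  0x58E2 + 0x4AFE = 0x0A3E0
One's-complement sum = 0xA3E0.
Checksum = ~0xA3E0 & 0xFFFF = 0x5C1F.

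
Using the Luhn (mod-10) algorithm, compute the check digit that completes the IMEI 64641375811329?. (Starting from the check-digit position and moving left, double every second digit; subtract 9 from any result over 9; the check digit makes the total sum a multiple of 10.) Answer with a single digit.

9

Partial digits right→left: 9 2 3 1 1 8 5 7 3 1 4 6 4 6
Double every second digit counting from the check-digit position (so the 1st, 3rd, 5th, ... of the partial from the right).
  doubled (with −9 where >9): 9 6 2 1 6 8 8 → sum 40
  kept as-is: 2 1 8 7 1 6 6 → sum 31
Total = 40 + 31 = 71.
Check digit = (10 − (71 mod 10)) mod 10 = 9.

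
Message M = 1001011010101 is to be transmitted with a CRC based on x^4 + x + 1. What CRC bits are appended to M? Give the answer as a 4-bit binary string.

Append 4 zeros: 10010110101010000. Divide by 10011 (XOR where the leading bit is 1):
  pos 0: 10010 XOR 10011 = 00001
  pos 4: 11101 XOR 10011 = 01110
  pos 5: 11100 XOR 10011 = 01111
  pos 6: 11111 XOR 10011 = 01100
  pos 7: 11000 XOR 10011 = 01011
  pos 8: 10111 XOR 10011 = 00100
  pos 10: 10000 XOR 10011 = 00011
Remainder (last 4 bits) = 1100. This is the CRC / FCS.

1100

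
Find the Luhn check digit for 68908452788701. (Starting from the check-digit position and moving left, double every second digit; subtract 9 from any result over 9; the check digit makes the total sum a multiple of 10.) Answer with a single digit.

4

Partial digits right→left: 1 0 7 8 8 7 2 5 4 8 0 9 8 6
Double every second digit counting from the check-digit position (so the 1st, 3rd, 5th, ... of the partial from the right).
  doubled (with −9 where >9): 2 5 7 4 8 0 7 → sum 33
  kept as-is: 0 8 7 5 8 9 6 → sum 43
Total = 33 + 43 = 76.
Check digit = (10 − (76 mod 10)) mod 10 = 4.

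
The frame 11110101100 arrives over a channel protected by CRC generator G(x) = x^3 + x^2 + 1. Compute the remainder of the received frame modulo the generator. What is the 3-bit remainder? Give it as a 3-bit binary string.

000

Modulo-2 division of 11110101100 by 1101:
  pos 0: 1111 XOR 1101 = 0010
  pos 2: 1001 XOR 1101 = 0100
  pos 3: 1000 XOR 1101 = 0101
  pos 4: 1011 XOR 1101 = 0110
  pos 5: 1101 XOR 1101 = 0000
Remainder = 000 (zero — the frame passes the CRC check).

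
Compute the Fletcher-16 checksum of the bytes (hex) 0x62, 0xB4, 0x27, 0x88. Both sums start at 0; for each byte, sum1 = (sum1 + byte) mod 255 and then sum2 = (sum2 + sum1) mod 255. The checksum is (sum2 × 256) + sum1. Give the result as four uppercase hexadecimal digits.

Running sums (mod 255):
  after byte 0 (0x62): sum1=98, sum2=98
  after byte 1 (0xB4): sum1=23, sum2=121
  after byte 2 (0x27): sum1=62, sum2=183
  after byte 3 (0x88): sum1=198, sum2=126
Checksum = sum2·256 + sum1 = 126·256 + 198 = 32454 = 0x7EC6.

7EC6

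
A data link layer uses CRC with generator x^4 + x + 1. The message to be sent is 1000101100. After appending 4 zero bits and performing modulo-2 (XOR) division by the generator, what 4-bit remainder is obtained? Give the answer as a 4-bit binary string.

Append 4 zeros: 10001011000000. Divide by 10011 (XOR where the leading bit is 1):
  pos 0: 10001 XOR 10011 = 00010
  pos 3: 10011 XOR 10011 = 00000
Remainder (last 4 bits) = 0000. This is the CRC / FCS.

0000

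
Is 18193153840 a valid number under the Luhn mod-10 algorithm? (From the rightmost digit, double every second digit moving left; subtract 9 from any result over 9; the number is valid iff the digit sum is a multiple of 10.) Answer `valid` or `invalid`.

From the right, keep odd positions and double even positions (subtract 9 from any doubled value over 9):
  doubled (positions 2,4,...): 8 6 2 9 7 → sum 32
  kept (positions 1,3,...): 0 8 5 3 1 1 → sum 18
Total = 50.
50 mod 10 = 0, so the number is valid.

valid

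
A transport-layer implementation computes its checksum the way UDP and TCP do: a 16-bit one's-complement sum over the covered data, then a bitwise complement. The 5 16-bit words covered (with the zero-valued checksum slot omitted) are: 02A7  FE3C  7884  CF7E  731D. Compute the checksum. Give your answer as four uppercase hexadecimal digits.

One's-complement addition (fold any carry out of bit 15 back into bit 0):
  0x02A7 + 0xFE3C = 0x100E3 → wrap carry → 0x00E4
  0x00E4 + 0x7884 = 0x07968
  0x7968 + 0xCF7E = 0x148E6 → wrap carry → 0x48E7
  0x48E7 + 0x731D = 0x0BC04
One's-complement sum = 0xBC04.
Checksum = ~0xBC04 & 0xFFFF = 0x43FB.

43FB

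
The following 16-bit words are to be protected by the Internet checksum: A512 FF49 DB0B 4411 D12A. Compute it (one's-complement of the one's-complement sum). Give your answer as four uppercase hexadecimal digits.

One's-complement addition (fold any carry out of bit 15 back into bit 0):
  0xA512 + 0xFF49 = 0x1A45B → wrap carry → 0xA45C
  0xA45C + 0xDB0B = 0x17F67 → wrap carry → 0x7F68
  0x7F68 + 0x4411 = 0x0C379
  0xC379 + 0xD12A = 0x194A3 → wrap carry → 0x94A4
One's-complement sum = 0x94A4.
Checksum = ~0x94A4 & 0xFFFF = 0x6B5B.

6B5B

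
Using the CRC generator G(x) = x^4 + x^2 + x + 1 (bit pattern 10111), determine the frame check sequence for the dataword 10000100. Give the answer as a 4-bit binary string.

Append 4 zeros: 100001000000. Divide by 10111 (XOR where the leading bit is 1):
  pos 0: 10000 XOR 10111 = 00111
  pos 2: 11110 XOR 10111 = 01001
  pos 3: 10010 XOR 10111 = 00101
  pos 5: 10100 XOR 10111 = 00011
Remainder (last 4 bits) = 1100. This is the CRC / FCS.

1100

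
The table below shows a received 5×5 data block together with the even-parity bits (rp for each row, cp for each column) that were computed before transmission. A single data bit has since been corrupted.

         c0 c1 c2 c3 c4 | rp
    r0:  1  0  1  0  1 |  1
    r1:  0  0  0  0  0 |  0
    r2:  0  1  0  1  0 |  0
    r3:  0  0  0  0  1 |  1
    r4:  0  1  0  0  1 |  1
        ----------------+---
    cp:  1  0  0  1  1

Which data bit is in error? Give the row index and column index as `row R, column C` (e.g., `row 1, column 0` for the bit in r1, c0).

row 4, column 2

Recompute each row's even parity and compare to rp:
  r0: data parity 1, sent rp 1 → ok
  r1: data parity 0, sent rp 0 → ok
  r2: data parity 0, sent rp 0 → ok
  r3: data parity 1, sent rp 1 → ok
  r4: data parity 0, sent rp 1 → mismatch
Recompute each column's even parity and compare to cp:
  c0: data parity 1, sent cp 1 → ok
  c1: data parity 0, sent cp 0 → ok
  c2: data parity 1, sent cp 0 → mismatch
  c3: data parity 1, sent cp 1 → ok
  c4: data parity 1, sent cp 1 → ok
Exactly one row (r4) and one column (c2) fail → the flipped bit is at their intersection.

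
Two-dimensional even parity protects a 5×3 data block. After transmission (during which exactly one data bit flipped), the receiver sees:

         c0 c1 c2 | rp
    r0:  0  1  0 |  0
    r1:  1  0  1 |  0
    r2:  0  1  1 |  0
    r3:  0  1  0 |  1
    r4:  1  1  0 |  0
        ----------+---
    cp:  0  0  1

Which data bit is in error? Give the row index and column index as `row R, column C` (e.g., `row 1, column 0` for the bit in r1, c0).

row 0, column 2

Recompute each row's even parity and compare to rp:
  r0: data parity 1, sent rp 0 → mismatch
  r1: data parity 0, sent rp 0 → ok
  r2: data parity 0, sent rp 0 → ok
  r3: data parity 1, sent rp 1 → ok
  r4: data parity 0, sent rp 0 → ok
Recompute each column's even parity and compare to cp:
  c0: data parity 0, sent cp 0 → ok
  c1: data parity 0, sent cp 0 → ok
  c2: data parity 0, sent cp 1 → mismatch
Exactly one row (r0) and one column (c2) fail → the flipped bit is at their intersection.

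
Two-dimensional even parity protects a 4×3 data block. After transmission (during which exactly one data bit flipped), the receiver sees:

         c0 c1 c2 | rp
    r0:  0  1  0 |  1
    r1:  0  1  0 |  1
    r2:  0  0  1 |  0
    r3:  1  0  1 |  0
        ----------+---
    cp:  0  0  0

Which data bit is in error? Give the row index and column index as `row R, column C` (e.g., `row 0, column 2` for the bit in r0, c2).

Recompute each row's even parity and compare to rp:
  r0: data parity 1, sent rp 1 → ok
  r1: data parity 1, sent rp 1 → ok
  r2: data parity 1, sent rp 0 → mismatch
  r3: data parity 0, sent rp 0 → ok
Recompute each column's even parity and compare to cp:
  c0: data parity 1, sent cp 0 → mismatch
  c1: data parity 0, sent cp 0 → ok
  c2: data parity 0, sent cp 0 → ok
Exactly one row (r2) and one column (c0) fail → the flipped bit is at their intersection.

row 2, column 0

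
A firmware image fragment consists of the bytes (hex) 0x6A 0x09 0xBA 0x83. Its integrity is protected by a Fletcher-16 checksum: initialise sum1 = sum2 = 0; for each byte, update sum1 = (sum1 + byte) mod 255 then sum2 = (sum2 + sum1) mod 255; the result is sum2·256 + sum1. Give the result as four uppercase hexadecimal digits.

Running sums (mod 255):
  after byte 0 (0x6A): sum1=106, sum2=106
  after byte 1 (0x09): sum1=115, sum2=221
  after byte 2 (0xBA): sum1=46, sum2=12
  after byte 3 (0x83): sum1=177, sum2=189
Checksum = sum2·256 + sum1 = 189·256 + 177 = 48561 = 0xBDB1.

BDB1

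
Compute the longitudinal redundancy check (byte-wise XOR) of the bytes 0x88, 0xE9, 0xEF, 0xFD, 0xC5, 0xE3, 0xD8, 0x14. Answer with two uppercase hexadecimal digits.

XOR the bytes together:
  start with 0x88
  0x88 ⊕ 0xE9 = 0x61
  0x61 ⊕ 0xEF = 0x8E
  0x8E ⊕ 0xFD = 0x73
  0x73 ⊕ 0xC5 = 0xB6
  0xB6 ⊕ 0xE3 = 0x55
  0x55 ⊕ 0xD8 = 0x8D
  0x8D ⊕ 0x14 = 0x99

99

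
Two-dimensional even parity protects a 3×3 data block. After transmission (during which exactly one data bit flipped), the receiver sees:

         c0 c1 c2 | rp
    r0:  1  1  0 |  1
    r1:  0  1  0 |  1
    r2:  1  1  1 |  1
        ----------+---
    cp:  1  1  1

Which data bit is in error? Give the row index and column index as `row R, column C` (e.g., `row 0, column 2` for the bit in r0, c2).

row 0, column 0

Recompute each row's even parity and compare to rp:
  r0: data parity 0, sent rp 1 → mismatch
  r1: data parity 1, sent rp 1 → ok
  r2: data parity 1, sent rp 1 → ok
Recompute each column's even parity and compare to cp:
  c0: data parity 0, sent cp 1 → mismatch
  c1: data parity 1, sent cp 1 → ok
  c2: data parity 1, sent cp 1 → ok
Exactly one row (r0) and one column (c0) fail → the flipped bit is at their intersection.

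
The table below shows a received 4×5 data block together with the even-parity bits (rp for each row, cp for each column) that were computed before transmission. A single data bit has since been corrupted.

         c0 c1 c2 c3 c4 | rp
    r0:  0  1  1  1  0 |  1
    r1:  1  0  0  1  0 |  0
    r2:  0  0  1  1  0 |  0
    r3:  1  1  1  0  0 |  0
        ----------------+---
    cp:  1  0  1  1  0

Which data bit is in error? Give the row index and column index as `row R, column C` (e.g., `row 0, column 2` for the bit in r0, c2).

Recompute each row's even parity and compare to rp:
  r0: data parity 1, sent rp 1 → ok
  r1: data parity 0, sent rp 0 → ok
  r2: data parity 0, sent rp 0 → ok
  r3: data parity 1, sent rp 0 → mismatch
Recompute each column's even parity and compare to cp:
  c0: data parity 0, sent cp 1 → mismatch
  c1: data parity 0, sent cp 0 → ok
  c2: data parity 1, sent cp 1 → ok
  c3: data parity 1, sent cp 1 → ok
  c4: data parity 0, sent cp 0 → ok
Exactly one row (r3) and one column (c0) fail → the flipped bit is at their intersection.

row 3, column 0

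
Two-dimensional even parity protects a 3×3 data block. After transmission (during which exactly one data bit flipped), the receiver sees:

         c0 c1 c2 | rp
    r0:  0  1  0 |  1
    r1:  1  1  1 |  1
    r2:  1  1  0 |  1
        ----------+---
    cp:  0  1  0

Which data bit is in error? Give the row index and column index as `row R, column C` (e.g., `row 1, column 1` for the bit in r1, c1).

row 2, column 2

Recompute each row's even parity and compare to rp:
  r0: data parity 1, sent rp 1 → ok
  r1: data parity 1, sent rp 1 → ok
  r2: data parity 0, sent rp 1 → mismatch
Recompute each column's even parity and compare to cp:
  c0: data parity 0, sent cp 0 → ok
  c1: data parity 1, sent cp 1 → ok
  c2: data parity 1, sent cp 0 → mismatch
Exactly one row (r2) and one column (c2) fail → the flipped bit is at their intersection.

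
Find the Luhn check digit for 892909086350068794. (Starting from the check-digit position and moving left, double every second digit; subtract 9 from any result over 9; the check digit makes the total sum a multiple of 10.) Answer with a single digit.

Partial digits right→left: 4 9 7 8 6 0 0 5 3 6 8 0 9 0 9 2 9 8
Double every second digit counting from the check-digit position (so the 1st, 3rd, 5th, ... of the partial from the right).
  doubled (with −9 where >9): 8 5 3 0 6 7 9 9 9 → sum 56
  kept as-is: 9 8 0 5 6 0 0 2 8 → sum 38
Total = 56 + 38 = 94.
Check digit = (10 − (94 mod 10)) mod 10 = 6.

6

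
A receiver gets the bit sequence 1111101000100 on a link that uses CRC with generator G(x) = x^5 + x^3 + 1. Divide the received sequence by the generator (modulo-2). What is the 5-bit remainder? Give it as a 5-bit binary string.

10011

Modulo-2 division of 1111101000100 by 101001:
  pos 0: 111110 XOR 101001 = 010111
  pos 1: 101111 XOR 101001 = 000110
  pos 4: 110000 XOR 101001 = 011001
  pos 5: 110011 XOR 101001 = 011010
  pos 6: 110100 XOR 101001 = 011101
  pos 7: 111010 XOR 101001 = 010011
Remainder = 10011 (nonzero — an error is detected).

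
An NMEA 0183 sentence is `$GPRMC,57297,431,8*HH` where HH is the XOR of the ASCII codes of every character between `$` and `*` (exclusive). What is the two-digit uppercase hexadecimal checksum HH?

57

XOR the ASCII codes of the payload characters:
  'G' = 0x47 → acc = 0x47
  'P' = 0x50 → acc = 0x17
  'R' = 0x52 → acc = 0x45
  'M' = 0x4D → acc = 0x08
  'C' = 0x43 → acc = 0x4B
  ',' = 0x2C → acc = 0x67
  '5' = 0x35 → acc = 0x52
  '7' = 0x37 → acc = 0x65
  '2' = 0x32 → acc = 0x57
  '9' = 0x39 → acc = 0x6E
  '7' = 0x37 → acc = 0x59
  ',' = 0x2C → acc = 0x75
  '4' = 0x34 → acc = 0x41
  '3' = 0x33 → acc = 0x72
  '1' = 0x31 → acc = 0x43
  ',' = 0x2C → acc = 0x6F
  '8' = 0x38 → acc = 0x57
Checksum = 0x57.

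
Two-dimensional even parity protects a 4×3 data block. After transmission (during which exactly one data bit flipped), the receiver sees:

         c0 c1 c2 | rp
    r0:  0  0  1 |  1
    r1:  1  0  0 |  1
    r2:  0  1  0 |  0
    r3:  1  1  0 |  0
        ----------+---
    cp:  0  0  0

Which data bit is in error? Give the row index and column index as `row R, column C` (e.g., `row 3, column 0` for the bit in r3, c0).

Recompute each row's even parity and compare to rp:
  r0: data parity 1, sent rp 1 → ok
  r1: data parity 1, sent rp 1 → ok
  r2: data parity 1, sent rp 0 → mismatch
  r3: data parity 0, sent rp 0 → ok
Recompute each column's even parity and compare to cp:
  c0: data parity 0, sent cp 0 → ok
  c1: data parity 0, sent cp 0 → ok
  c2: data parity 1, sent cp 0 → mismatch
Exactly one row (r2) and one column (c2) fail → the flipped bit is at their intersection.

row 2, column 2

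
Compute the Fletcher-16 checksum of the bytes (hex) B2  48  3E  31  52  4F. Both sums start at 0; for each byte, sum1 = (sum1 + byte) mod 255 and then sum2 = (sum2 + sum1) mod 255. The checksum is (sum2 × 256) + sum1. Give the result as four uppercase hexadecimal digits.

Running sums (mod 255):
  after byte 0 (B2): sum1=178, sum2=178
  after byte 1 (48): sum1=250, sum2=173
  after byte 2 (3E): sum1=57, sum2=230
  after byte 3 (31): sum1=106, sum2=81
  after byte 4 (52): sum1=188, sum2=14
  after byte 5 (4F): sum1=12, sum2=26
Checksum = sum2·256 + sum1 = 26·256 + 12 = 6668 = 0x1A0C.

1A0C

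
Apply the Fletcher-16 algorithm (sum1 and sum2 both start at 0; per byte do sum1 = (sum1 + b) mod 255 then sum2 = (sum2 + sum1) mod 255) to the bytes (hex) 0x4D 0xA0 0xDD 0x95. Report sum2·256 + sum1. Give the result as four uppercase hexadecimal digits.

6861

Running sums (mod 255):
  after byte 0 (0x4D): sum1=77, sum2=77
  after byte 1 (0xA0): sum1=237, sum2=59
  after byte 2 (0xDD): sum1=203, sum2=7
  after byte 3 (0x95): sum1=97, sum2=104
Checksum = sum2·256 + sum1 = 104·256 + 97 = 26721 = 0x6861.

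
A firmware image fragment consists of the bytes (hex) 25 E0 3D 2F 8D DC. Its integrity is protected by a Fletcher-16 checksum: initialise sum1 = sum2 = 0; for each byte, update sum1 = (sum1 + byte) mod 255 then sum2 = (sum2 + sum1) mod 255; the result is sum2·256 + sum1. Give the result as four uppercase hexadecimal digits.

Running sums (mod 255):
  after byte 0 (25): sum1=37, sum2=37
  after byte 1 (E0): sum1=6, sum2=43
  after byte 2 (3D): sum1=67, sum2=110
  after byte 3 (2F): sum1=114, sum2=224
  after byte 4 (8D): sum1=0, sum2=224
  after byte 5 (DC): sum1=220, sum2=189
Checksum = sum2·256 + sum1 = 189·256 + 220 = 48604 = 0xBDDC.

BDDC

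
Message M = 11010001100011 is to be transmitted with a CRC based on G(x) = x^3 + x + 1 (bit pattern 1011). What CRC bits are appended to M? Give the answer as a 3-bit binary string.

000

Append 3 zeros: 11010001100011000. Divide by 1011 (XOR where the leading bit is 1):
  pos 0: 1101 XOR 1011 = 0110
  pos 1: 1100 XOR 1011 = 0111
  pos 2: 1110 XOR 1011 = 0101
  pos 3: 1010 XOR 1011 = 0001
  pos 6: 1110 XOR 1011 = 0101
  pos 7: 1010 XOR 1011 = 0001
  pos 10: 1011 XOR 1011 = 0000
Remainder (last 3 bits) = 000. This is the CRC / FCS.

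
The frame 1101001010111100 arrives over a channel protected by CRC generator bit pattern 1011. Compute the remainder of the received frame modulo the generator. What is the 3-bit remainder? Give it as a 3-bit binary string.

Modulo-2 division of 1101001010111100 by 1011:
  pos 0: 1101 XOR 1011 = 0110
  pos 1: 1100 XOR 1011 = 0111
  pos 2: 1110 XOR 1011 = 0101
  pos 3: 1011 XOR 1011 = 0000
  pos 8: 1011 XOR 1011 = 0000
  pos 12: 1100 XOR 1011 = 0111
Remainder = 111 (nonzero — an error is detected).

111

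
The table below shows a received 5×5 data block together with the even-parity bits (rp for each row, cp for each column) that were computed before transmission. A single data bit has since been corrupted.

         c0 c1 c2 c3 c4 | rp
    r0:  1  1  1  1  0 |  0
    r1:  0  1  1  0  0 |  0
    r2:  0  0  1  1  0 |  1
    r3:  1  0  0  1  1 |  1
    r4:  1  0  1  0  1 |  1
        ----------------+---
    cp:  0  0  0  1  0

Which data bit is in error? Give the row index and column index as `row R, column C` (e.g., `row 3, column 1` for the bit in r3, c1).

row 2, column 0

Recompute each row's even parity and compare to rp:
  r0: data parity 0, sent rp 0 → ok
  r1: data parity 0, sent rp 0 → ok
  r2: data parity 0, sent rp 1 → mismatch
  r3: data parity 1, sent rp 1 → ok
  r4: data parity 1, sent rp 1 → ok
Recompute each column's even parity and compare to cp:
  c0: data parity 1, sent cp 0 → mismatch
  c1: data parity 0, sent cp 0 → ok
  c2: data parity 0, sent cp 0 → ok
  c3: data parity 1, sent cp 1 → ok
  c4: data parity 0, sent cp 0 → ok
Exactly one row (r2) and one column (c0) fail → the flipped bit is at their intersection.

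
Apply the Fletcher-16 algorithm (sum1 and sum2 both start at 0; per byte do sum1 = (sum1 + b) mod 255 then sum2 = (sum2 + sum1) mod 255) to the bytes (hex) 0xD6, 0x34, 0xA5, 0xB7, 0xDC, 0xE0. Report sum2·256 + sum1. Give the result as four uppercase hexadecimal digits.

6626

Running sums (mod 255):
  after byte 0 (0xD6): sum1=214, sum2=214
  after byte 1 (0x34): sum1=11, sum2=225
  after byte 2 (0xA5): sum1=176, sum2=146
  after byte 3 (0xB7): sum1=104, sum2=250
  after byte 4 (0xDC): sum1=69, sum2=64
  after byte 5 (0xE0): sum1=38, sum2=102
Checksum = sum2·256 + sum1 = 102·256 + 38 = 26150 = 0x6626.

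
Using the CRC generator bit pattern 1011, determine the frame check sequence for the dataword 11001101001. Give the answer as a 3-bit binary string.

010

Append 3 zeros: 11001101001000. Divide by 1011 (XOR where the leading bit is 1):
  pos 0: 1100 XOR 1011 = 0111
  pos 1: 1111 XOR 1011 = 0100
  pos 2: 1001 XOR 1011 = 0010
  pos 4: 1001 XOR 1011 = 0010
  pos 6: 1000 XOR 1011 = 0011
  pos 8: 1110 XOR 1011 = 0101
  pos 9: 1010 XOR 1011 = 0001
Remainder (last 3 bits) = 010. This is the CRC / FCS.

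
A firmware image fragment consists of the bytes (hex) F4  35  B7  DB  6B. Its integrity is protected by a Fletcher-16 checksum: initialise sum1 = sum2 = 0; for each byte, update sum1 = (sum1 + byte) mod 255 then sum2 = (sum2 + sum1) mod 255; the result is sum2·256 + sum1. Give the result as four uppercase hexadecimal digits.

Running sums (mod 255):
  after byte 0 (F4): sum1=244, sum2=244
  after byte 1 (35): sum1=42, sum2=31
  after byte 2 (B7): sum1=225, sum2=1
  after byte 3 (DB): sum1=189, sum2=190
  after byte 4 (6B): sum1=41, sum2=231
Checksum = sum2·256 + sum1 = 231·256 + 41 = 59177 = 0xE729.

E729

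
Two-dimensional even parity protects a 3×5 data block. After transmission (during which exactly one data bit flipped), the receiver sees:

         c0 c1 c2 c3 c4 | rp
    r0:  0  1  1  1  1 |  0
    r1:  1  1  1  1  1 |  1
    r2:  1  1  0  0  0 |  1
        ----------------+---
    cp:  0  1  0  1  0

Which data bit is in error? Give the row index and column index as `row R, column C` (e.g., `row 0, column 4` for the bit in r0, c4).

Recompute each row's even parity and compare to rp:
  r0: data parity 0, sent rp 0 → ok
  r1: data parity 1, sent rp 1 → ok
  r2: data parity 0, sent rp 1 → mismatch
Recompute each column's even parity and compare to cp:
  c0: data parity 0, sent cp 0 → ok
  c1: data parity 1, sent cp 1 → ok
  c2: data parity 0, sent cp 0 → ok
  c3: data parity 0, sent cp 1 → mismatch
  c4: data parity 0, sent cp 0 → ok
Exactly one row (r2) and one column (c3) fail → the flipped bit is at their intersection.

row 2, column 3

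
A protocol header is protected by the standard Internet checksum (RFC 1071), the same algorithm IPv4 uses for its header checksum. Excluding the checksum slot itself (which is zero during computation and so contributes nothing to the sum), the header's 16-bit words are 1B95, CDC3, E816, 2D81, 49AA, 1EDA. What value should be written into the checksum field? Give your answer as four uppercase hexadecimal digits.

988A

One's-complement addition (fold any carry out of bit 15 back into bit 0):
  0x1B95 + 0xCDC3 = 0x0E958
  0xE958 + 0xE816 = 0x1D16E → wrap carry → 0xD16F
  0xD16F + 0x2D81 = 0x0FEF0
  0xFEF0 + 0x49AA = 0x1489A → wrap carry → 0x489B
  0x489B + 0x1EDA = 0x06775
One's-complement sum = 0x6775.
Checksum = ~0x6775 & 0xFFFF = 0x988A.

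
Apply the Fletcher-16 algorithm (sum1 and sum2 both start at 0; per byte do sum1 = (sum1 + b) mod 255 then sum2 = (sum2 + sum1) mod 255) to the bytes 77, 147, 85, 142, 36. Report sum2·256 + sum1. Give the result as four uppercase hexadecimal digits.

Running sums (mod 255):
  after byte 0 (77): sum1=77, sum2=77
  after byte 1 (147): sum1=224, sum2=46
  after byte 2 (85): sum1=54, sum2=100
  after byte 3 (142): sum1=196, sum2=41
  after byte 4 (36): sum1=232, sum2=18
Checksum = sum2·256 + sum1 = 18·256 + 232 = 4840 = 0x12E8.

12E8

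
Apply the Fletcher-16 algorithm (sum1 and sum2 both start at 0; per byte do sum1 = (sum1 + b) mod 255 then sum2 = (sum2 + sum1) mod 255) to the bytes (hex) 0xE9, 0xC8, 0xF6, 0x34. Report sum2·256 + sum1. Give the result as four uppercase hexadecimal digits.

24DD

Running sums (mod 255):
  after byte 0 (0xE9): sum1=233, sum2=233
  after byte 1 (0xC8): sum1=178, sum2=156
  after byte 2 (0xF6): sum1=169, sum2=70
  after byte 3 (0x34): sum1=221, sum2=36
Checksum = sum2·256 + sum1 = 36·256 + 221 = 9437 = 0x24DD.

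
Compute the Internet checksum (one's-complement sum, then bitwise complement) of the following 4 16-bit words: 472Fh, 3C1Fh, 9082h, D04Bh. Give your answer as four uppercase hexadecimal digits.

1BE3

One's-complement addition (fold any carry out of bit 15 back into bit 0):
  0x472F + 0x3C1F = 0x0834E
  0x834E + 0x9082 = 0x113D0 → wrap carry → 0x13D1
  0x13D1 + 0xD04B = 0x0E41C
One's-complement sum = 0xE41C.
Checksum = ~0xE41C & 0xFFFF = 0x1BE3.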